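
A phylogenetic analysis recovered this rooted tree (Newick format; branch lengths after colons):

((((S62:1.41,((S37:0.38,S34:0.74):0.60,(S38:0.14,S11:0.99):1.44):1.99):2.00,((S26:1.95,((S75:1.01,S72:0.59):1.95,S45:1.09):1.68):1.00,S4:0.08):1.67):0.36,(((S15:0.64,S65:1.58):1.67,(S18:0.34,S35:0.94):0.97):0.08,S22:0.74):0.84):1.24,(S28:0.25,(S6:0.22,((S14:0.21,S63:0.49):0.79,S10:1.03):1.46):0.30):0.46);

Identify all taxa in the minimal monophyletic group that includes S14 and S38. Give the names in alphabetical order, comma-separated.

S10, S11, S14, S15, S18, S22, S26, S28, S34, S35, S37, S38, S4, S45, S6, S62, S63, S65, S72, S75

Tracing S14: it sits inside (S14,S63).
Tracing S38: it sits inside (S38,S11).
The smallest clade enclosing both is the whole tree (their MRCA is the root), so the answer is all 20 tips in alphabetical order.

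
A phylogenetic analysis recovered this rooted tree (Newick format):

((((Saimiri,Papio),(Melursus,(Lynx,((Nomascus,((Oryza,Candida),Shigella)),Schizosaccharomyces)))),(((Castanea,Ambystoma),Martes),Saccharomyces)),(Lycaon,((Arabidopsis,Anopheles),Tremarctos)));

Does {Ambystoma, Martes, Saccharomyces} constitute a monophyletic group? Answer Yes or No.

No

The MRCA of the listed taxa subtends (((Castanea,Ambystoma),Martes),Saccharomyces).
That clade also contains Castanea, which is not in the proposed group, so the group is not monophyletic.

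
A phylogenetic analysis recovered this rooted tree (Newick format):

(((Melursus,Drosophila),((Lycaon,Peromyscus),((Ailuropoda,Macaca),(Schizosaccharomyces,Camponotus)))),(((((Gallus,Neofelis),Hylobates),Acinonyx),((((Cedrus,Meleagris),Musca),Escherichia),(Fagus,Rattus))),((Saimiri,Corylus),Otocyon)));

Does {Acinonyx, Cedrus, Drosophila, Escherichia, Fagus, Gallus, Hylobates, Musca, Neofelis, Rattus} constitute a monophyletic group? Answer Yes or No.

No

The MRCA of the listed taxa is the root, so the smallest clade containing them is the whole tree.
That clade also contains Ailuropoda, Camponotus, Corylus, Lycaon, Macaca, Meleagris, Melursus, Otocyon, Peromyscus, Saimiri, Schizosaccharomyces, which are not in the proposed group, so the group is not monophyletic.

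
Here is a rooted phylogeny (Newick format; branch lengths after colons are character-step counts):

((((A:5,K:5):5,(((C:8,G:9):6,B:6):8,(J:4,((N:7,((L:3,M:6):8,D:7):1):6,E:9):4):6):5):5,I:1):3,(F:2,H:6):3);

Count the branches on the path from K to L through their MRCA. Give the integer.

9

The MRCA of K and L is the node subtending ((A,K),(((C,G),B),(J,((N,((L,M),D)),E)))).
From K up to that node: 2 branches. From L up to the same node: 7 branches. Total: 2 + 7 = 9.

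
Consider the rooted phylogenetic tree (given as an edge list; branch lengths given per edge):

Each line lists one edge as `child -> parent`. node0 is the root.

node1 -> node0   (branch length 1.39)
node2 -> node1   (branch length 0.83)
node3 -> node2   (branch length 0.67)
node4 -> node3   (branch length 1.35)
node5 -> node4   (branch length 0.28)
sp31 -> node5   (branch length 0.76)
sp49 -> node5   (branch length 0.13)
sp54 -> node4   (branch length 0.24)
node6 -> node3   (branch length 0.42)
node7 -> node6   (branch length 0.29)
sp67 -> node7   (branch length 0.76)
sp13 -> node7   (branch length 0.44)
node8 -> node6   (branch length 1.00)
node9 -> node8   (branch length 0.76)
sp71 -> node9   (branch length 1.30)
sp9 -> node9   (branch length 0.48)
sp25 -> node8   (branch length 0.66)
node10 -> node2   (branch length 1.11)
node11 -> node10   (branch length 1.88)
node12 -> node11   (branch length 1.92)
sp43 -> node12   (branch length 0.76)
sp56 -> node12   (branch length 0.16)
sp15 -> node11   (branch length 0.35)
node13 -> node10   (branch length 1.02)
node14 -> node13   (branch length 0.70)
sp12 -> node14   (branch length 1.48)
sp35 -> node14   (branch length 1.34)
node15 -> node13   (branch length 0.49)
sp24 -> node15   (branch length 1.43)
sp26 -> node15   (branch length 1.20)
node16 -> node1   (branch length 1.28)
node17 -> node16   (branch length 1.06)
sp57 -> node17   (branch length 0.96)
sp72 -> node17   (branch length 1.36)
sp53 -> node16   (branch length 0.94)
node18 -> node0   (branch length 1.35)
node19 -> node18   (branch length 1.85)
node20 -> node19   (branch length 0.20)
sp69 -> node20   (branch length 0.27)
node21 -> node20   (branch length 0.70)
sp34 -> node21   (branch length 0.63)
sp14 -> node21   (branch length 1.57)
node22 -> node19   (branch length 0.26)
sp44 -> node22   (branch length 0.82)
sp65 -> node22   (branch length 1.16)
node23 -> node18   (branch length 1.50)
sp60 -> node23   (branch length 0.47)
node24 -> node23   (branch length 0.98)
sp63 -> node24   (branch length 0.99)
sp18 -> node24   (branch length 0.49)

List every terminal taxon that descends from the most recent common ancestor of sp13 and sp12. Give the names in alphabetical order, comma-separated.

sp12, sp13, sp15, sp24, sp25, sp26, sp31, sp35, sp43, sp49, sp54, sp56, sp67, sp71, sp9

Tracing sp13: it sits inside (sp67,sp13).
Tracing sp12: it sits inside (sp12,sp35).
The smallest clade enclosing both is ((((sp31,sp49),sp54),((sp67,sp13),((sp71,sp9),sp25))),(((sp43,sp56),sp15),((sp12,sp35),(sp24,sp26)))); the answer is its 15 terminal taxa in alphabetical order.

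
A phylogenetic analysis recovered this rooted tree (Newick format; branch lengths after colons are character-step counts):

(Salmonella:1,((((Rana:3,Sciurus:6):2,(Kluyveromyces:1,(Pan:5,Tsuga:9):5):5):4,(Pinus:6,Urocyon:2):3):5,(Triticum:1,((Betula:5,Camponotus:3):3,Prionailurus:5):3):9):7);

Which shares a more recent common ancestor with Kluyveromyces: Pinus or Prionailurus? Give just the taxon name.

The MRCA of Kluyveromyces and Pinus subtends (((Rana,Sciurus),(Kluyveromyces,(Pan,Tsuga))),(Pinus,Urocyon)) (7 taxa).
The MRCA of Kluyveromyces and Prionailurus subtends ((((Rana,Sciurus),(Kluyveromyces,(Pan,Tsuga))),(Pinus,Urocyon)),(Triticum,((Betula,Camponotus),Prionailurus))) (11 taxa).
The first is nested inside the second, so Kluyveromyces shares a more recent common ancestor with Pinus.

Pinus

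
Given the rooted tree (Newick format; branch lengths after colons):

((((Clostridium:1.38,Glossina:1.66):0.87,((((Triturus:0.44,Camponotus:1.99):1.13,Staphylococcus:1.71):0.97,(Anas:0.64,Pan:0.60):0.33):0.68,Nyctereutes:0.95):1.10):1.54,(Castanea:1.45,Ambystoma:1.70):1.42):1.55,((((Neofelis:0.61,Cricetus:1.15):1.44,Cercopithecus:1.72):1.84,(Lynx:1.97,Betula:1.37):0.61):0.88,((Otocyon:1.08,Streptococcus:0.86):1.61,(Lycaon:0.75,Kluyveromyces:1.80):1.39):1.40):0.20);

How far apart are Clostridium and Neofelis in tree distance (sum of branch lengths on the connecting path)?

The path runs Clostridium → … → MRCA → … → Neofelis; the MRCA is the root of the tree.
Branch lengths along that path: 1.38 + 0.87 + 1.54 + 1.55 + 0.20 + 0.88 + 1.84 + 1.44 + 0.61 = 10.31.

10.31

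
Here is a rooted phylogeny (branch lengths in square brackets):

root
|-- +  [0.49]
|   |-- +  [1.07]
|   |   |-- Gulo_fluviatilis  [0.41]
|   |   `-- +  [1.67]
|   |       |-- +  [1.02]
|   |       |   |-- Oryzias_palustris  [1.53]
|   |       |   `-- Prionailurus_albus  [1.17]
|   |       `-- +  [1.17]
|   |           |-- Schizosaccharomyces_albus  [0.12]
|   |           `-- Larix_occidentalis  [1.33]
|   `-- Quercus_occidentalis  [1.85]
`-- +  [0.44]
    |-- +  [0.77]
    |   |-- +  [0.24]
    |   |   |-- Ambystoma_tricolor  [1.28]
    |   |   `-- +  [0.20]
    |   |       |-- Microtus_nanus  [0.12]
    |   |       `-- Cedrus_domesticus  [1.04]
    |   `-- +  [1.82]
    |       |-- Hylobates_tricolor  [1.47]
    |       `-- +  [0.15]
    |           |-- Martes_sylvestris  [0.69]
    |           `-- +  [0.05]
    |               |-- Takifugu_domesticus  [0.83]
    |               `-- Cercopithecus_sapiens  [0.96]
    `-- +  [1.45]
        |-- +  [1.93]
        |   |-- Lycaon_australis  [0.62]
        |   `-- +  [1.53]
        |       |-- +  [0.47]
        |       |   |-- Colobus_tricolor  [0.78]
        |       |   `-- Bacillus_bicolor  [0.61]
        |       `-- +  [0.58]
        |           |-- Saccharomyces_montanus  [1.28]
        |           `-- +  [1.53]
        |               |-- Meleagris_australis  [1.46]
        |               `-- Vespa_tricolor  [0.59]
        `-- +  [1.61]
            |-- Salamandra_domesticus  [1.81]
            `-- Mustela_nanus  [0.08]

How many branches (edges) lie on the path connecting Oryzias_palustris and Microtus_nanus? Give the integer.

10

The MRCA of Oryzias_palustris and Microtus_nanus is the root of the tree.
From Oryzias_palustris up to that node: 5 branches. From Microtus_nanus up to the same node: 5 branches. Total: 5 + 5 = 10.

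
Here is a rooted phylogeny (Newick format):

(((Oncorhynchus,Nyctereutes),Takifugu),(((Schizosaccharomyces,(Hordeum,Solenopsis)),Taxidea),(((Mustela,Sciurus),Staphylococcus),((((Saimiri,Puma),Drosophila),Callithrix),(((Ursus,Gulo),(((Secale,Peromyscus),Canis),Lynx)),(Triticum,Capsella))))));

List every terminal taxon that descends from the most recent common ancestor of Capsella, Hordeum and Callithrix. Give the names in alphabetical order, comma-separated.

Callithrix, Canis, Capsella, Drosophila, Gulo, Hordeum, Lynx, Mustela, Peromyscus, Puma, Saimiri, Schizosaccharomyces, Sciurus, Secale, Solenopsis, Staphylococcus, Taxidea, Triticum, Ursus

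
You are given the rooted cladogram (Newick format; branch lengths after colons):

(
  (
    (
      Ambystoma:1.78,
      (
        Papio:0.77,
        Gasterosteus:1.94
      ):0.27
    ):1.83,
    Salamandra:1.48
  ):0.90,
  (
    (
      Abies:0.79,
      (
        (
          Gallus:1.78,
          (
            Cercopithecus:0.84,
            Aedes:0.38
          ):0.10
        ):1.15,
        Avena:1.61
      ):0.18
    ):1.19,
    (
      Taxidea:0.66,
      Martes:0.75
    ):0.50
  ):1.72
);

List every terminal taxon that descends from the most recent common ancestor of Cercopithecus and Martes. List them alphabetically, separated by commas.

Abies, Aedes, Avena, Cercopithecus, Gallus, Martes, Taxidea

Tracing Cercopithecus: it sits inside (Cercopithecus,Aedes).
Tracing Martes: it sits inside (Taxidea,Martes).
The smallest clade enclosing both is ((Abies,((Gallus,(Cercopithecus,Aedes)),Avena)),(Taxidea,Martes)); the answer is its 7 terminal taxa in alphabetical order.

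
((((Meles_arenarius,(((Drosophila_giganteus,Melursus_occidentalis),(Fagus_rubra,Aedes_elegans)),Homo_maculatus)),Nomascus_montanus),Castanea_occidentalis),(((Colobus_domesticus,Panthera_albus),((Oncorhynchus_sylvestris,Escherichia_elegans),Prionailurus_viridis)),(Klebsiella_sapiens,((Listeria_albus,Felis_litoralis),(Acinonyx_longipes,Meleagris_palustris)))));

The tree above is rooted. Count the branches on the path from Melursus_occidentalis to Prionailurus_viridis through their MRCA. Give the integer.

The MRCA of Melursus_occidentalis and Prionailurus_viridis is the root of the tree.
From Melursus_occidentalis up to that node: 7 branches. From Prionailurus_viridis up to the same node: 4 branches. Total: 7 + 4 = 11.

11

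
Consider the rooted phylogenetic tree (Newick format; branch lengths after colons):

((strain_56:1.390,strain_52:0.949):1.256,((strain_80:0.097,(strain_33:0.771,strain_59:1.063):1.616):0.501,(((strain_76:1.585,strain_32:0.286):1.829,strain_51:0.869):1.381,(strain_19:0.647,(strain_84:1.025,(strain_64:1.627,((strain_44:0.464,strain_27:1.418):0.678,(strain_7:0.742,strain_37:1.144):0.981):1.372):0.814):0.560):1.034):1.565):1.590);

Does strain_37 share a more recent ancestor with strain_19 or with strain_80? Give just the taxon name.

strain_19

The MRCA of strain_37 and strain_19 subtends (strain_19,(strain_84,(strain_64,((strain_44,strain_27),(strain_7,strain_37))))) (7 taxa).
The MRCA of strain_37 and strain_80 subtends ((strain_80,(strain_33,strain_59)),(((strain_76,strain_32),strain_51),(strain_19,(strain_84,(strain_64,((strain_44,strain_27),(strain_7,strain_37))))))) (13 taxa).
The first is nested inside the second, so strain_37 shares a more recent common ancestor with strain_19.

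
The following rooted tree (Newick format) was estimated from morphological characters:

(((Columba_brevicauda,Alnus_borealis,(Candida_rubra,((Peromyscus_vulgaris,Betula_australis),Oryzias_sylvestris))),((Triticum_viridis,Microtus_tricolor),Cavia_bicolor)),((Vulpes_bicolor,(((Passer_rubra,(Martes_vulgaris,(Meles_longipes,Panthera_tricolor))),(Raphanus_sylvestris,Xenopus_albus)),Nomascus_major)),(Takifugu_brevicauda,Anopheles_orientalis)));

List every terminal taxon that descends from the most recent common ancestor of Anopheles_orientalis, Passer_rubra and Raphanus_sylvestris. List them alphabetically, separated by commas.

Tracing Anopheles_orientalis: it sits inside (Takifugu_brevicauda,Anopheles_orientalis).
Tracing Passer_rubra: it sits inside (Passer_rubra,(Martes_vulgaris,(Meles_longipes,Panthera_tricolor))).
Tracing Raphanus_sylvestris: it sits inside (Raphanus_sylvestris,Xenopus_albus).
The smallest clade enclosing all 3 is ((Vulpes_bicolor,(((Passer_rubra,(Martes_vulgaris,(Meles_longipes,Panthera_tricolor))),(Raphanus_sylvestris,Xenopus_albus)),Nomascus_major)),(Takifugu_brevicauda,Anopheles_orientalis)); the answer is its 10 terminal taxa in alphabetical order.

Anopheles_orientalis, Martes_vulgaris, Meles_longipes, Nomascus_major, Panthera_tricolor, Passer_rubra, Raphanus_sylvestris, Takifugu_brevicauda, Vulpes_bicolor, Xenopus_albus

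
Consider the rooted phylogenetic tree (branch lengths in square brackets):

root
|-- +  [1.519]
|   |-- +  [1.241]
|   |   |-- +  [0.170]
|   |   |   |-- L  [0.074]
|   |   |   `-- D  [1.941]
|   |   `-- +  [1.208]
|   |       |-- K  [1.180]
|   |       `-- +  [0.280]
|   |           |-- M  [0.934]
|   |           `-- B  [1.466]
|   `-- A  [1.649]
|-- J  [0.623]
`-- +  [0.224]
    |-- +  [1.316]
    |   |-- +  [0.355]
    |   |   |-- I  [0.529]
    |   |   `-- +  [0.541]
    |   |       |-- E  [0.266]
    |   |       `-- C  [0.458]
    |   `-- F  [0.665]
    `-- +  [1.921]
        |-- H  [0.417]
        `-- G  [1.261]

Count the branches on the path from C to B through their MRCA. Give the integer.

The MRCA of C and B is the root of the tree.
From C up to that node: 5 branches. From B up to the same node: 5 branches. Total: 5 + 5 = 10.

10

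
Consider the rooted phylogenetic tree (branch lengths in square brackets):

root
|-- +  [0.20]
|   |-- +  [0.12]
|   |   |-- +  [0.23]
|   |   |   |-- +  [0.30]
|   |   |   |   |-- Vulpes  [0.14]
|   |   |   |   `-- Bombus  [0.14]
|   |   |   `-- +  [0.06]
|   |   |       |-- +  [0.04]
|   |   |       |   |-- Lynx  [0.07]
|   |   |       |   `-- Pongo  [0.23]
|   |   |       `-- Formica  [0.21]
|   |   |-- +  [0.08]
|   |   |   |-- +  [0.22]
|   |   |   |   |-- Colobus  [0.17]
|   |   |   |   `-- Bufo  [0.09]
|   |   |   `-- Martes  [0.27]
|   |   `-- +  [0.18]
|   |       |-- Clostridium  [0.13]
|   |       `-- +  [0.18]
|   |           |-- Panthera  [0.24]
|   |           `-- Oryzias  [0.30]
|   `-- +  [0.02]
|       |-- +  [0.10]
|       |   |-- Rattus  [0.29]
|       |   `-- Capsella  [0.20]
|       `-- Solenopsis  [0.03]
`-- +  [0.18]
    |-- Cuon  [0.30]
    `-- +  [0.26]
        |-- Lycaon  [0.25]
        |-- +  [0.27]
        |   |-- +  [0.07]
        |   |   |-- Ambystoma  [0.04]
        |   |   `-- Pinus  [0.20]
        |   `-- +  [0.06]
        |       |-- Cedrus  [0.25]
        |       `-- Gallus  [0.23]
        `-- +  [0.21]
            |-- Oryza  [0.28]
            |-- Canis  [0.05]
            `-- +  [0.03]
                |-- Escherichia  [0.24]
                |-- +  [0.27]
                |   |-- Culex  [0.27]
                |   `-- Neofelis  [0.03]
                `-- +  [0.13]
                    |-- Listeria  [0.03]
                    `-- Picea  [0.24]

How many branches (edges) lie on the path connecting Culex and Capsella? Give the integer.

The MRCA of Culex and Capsella is the root of the tree.
From Culex up to that node: 6 branches. From Capsella up to the same node: 4 branches. Total: 6 + 4 = 10.

10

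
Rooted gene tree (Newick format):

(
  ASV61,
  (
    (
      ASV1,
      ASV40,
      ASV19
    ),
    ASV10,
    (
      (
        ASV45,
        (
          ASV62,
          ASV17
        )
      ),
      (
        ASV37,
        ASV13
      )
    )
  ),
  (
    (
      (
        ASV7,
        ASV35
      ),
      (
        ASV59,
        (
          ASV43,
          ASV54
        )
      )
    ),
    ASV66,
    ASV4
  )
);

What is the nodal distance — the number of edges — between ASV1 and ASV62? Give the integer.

The MRCA of ASV1 and ASV62 is the node subtending ((ASV1,ASV40,ASV19),ASV10,((ASV45,(ASV62,ASV17)),(ASV37,ASV13))).
From ASV1 up to that node: 2 branches. From ASV62 up to the same node: 4 branches. Total: 2 + 4 = 6.

6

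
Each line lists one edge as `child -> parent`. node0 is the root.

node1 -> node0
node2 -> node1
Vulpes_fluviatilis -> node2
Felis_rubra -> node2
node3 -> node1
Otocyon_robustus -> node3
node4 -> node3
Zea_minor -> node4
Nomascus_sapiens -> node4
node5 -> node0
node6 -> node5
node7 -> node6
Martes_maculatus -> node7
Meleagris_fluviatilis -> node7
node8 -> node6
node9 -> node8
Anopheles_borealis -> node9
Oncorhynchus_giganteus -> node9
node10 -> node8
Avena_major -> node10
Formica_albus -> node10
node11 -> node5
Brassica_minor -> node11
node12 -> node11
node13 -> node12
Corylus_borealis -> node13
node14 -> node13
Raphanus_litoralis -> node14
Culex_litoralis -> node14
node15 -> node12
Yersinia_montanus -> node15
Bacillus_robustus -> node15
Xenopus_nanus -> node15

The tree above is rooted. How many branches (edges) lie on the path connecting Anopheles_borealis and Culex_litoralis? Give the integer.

The MRCA of Anopheles_borealis and Culex_litoralis is the node subtending (((Martes_maculatus,Meleagris_fluviatilis),((Anopheles_borealis,Oncorhynchus_giganteus),(Avena_major,Formica_albus))),(Brassica_minor,((Corylus_borealis,(Raphanus_litoralis,Culex_litoralis)),(Yersinia_montanus,Bacillus_robustus,Xenopus_nanus)))).
From Anopheles_borealis up to that node: 4 branches. From Culex_litoralis up to the same node: 5 branches. Total: 4 + 5 = 9.

9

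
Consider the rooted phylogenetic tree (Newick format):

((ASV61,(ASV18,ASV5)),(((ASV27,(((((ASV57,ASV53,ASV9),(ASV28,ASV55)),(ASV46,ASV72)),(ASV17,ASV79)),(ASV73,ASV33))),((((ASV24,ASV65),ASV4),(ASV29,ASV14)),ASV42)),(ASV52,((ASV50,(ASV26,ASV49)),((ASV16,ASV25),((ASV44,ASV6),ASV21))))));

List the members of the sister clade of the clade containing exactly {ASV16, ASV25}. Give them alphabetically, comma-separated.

The clade containing exactly {ASV16, ASV25} attaches to the tree at the node subtending ((ASV16,ASV25),((ASV44,ASV6),ASV21)).
The other lineage descending from that same node — the sister group — is ((ASV44,ASV6),ASV21); its 3 tips in alphabetical order are the answer.

ASV21, ASV44, ASV6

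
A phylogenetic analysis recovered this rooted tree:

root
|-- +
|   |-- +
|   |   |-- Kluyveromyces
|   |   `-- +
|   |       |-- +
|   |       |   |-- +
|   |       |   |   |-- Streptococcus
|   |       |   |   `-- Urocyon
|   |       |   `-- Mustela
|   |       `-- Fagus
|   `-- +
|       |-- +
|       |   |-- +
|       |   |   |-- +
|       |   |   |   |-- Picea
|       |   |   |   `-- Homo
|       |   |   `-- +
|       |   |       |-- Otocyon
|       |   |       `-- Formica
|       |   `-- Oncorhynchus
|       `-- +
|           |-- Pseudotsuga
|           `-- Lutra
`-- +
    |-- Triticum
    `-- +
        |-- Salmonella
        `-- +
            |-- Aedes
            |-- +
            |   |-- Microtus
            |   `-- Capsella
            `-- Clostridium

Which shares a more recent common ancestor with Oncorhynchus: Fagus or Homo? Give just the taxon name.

Homo

The MRCA of Oncorhynchus and Homo subtends (((Picea,Homo),(Otocyon,Formica)),Oncorhynchus) (5 taxa).
The MRCA of Oncorhynchus and Fagus subtends ((Kluyveromyces,(((Streptococcus,Urocyon),Mustela),Fagus)),((((Picea,Homo),(Otocyon,Formica)),Oncorhynchus),(Pseudotsuga,Lutra))) (12 taxa).
The first is nested inside the second, so Oncorhynchus shares a more recent common ancestor with Homo.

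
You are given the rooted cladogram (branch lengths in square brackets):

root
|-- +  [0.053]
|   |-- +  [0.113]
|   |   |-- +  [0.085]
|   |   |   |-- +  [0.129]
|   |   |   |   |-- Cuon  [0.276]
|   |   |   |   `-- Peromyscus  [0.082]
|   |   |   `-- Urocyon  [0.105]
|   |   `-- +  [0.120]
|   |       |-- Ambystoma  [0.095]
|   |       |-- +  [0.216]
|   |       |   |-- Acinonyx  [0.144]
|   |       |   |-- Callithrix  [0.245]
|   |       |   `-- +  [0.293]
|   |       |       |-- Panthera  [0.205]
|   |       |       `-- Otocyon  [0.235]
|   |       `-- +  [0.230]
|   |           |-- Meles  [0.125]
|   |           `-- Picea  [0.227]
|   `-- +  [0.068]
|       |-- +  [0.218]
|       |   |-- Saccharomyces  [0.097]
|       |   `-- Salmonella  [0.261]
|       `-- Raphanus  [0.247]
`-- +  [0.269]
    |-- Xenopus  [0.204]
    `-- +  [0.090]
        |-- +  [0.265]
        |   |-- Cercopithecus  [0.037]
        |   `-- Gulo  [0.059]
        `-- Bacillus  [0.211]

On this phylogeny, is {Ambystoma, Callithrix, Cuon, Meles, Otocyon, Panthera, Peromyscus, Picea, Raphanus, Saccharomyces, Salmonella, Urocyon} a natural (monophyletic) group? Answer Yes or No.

The MRCA of the listed taxa subtends ((((Cuon,Peromyscus),Urocyon),(Ambystoma,(Acinonyx,Callithrix,(Panthera,Otocyon)),(Meles,Picea))),((Saccharomyces,Salmonella),Raphanus)).
That clade also contains Acinonyx, which is not in the proposed group, so the group is not monophyletic.

No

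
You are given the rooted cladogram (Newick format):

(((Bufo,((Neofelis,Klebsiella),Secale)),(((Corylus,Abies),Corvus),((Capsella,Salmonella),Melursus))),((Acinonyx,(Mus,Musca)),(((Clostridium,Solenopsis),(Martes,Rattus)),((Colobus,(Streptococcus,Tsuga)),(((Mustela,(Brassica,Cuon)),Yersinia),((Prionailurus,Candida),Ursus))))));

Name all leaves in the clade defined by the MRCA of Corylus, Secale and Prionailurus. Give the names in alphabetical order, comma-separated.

Abies, Acinonyx, Brassica, Bufo, Candida, Capsella, Clostridium, Colobus, Corvus, Corylus, Cuon, Klebsiella, Martes, Melursus, Mus, Musca, Mustela, Neofelis, Prionailurus, Rattus, Salmonella, Secale, Solenopsis, Streptococcus, Tsuga, Ursus, Yersinia

Tracing Corylus: it sits inside (Corylus,Abies).
Tracing Secale: it sits inside ((Neofelis,Klebsiella),Secale).
Tracing Prionailurus: it sits inside (Prionailurus,Candida).
The smallest clade enclosing all 3 is the whole tree (their MRCA is the root), so the answer is all 27 tips in alphabetical order.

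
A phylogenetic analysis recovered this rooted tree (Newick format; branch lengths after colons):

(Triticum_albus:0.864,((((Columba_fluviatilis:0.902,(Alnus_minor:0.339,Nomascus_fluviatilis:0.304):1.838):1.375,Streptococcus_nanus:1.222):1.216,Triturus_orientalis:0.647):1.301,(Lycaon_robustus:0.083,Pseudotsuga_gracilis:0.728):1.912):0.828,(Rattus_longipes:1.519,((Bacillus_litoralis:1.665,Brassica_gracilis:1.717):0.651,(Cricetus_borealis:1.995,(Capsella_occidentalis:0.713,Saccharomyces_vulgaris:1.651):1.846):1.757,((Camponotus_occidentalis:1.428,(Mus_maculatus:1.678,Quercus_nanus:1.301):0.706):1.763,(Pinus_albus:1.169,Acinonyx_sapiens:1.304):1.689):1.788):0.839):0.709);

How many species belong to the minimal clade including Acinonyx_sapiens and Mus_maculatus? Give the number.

The MRCA of Acinonyx_sapiens and Mus_maculatus is the node subtending ((Camponotus_occidentalis,(Mus_maculatus,Quercus_nanus)),(Pinus_albus,Acinonyx_sapiens)).
That clade contains 5 terminal taxa: Acinonyx_sapiens, Camponotus_occidentalis, Mus_maculatus, Pinus_albus, Quercus_nanus.

5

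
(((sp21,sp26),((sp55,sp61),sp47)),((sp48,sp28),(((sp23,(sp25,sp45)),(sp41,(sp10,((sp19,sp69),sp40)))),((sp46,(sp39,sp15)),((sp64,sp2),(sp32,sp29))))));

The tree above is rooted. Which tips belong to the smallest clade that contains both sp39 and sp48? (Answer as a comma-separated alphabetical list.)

Tracing sp39: it sits inside (sp39,sp15).
Tracing sp48: it sits inside (sp48,sp28).
The smallest clade enclosing both is ((sp48,sp28),(((sp23,(sp25,sp45)),(sp41,(sp10,((sp19,sp69),sp40)))),((sp46,(sp39,sp15)),((sp64,sp2),(sp32,sp29))))); the answer is its 17 terminal taxa in alphabetical order.

sp10, sp15, sp19, sp2, sp23, sp25, sp28, sp29, sp32, sp39, sp40, sp41, sp45, sp46, sp48, sp64, sp69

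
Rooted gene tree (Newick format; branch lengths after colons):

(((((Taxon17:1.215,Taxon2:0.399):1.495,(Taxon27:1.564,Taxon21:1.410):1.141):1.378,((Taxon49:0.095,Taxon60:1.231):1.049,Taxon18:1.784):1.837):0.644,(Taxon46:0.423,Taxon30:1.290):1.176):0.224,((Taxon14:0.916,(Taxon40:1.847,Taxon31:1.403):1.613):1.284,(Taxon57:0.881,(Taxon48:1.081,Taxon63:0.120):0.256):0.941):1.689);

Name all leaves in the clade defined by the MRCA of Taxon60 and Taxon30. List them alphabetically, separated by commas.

Tracing Taxon60: it sits inside (Taxon49,Taxon60).
Tracing Taxon30: it sits inside (Taxon46,Taxon30).
The smallest clade enclosing both is ((((Taxon17,Taxon2),(Taxon27,Taxon21)),((Taxon49,Taxon60),Taxon18)),(Taxon46,Taxon30)); the answer is its 9 terminal taxa in alphabetical order.

Taxon17, Taxon18, Taxon2, Taxon21, Taxon27, Taxon30, Taxon46, Taxon49, Taxon60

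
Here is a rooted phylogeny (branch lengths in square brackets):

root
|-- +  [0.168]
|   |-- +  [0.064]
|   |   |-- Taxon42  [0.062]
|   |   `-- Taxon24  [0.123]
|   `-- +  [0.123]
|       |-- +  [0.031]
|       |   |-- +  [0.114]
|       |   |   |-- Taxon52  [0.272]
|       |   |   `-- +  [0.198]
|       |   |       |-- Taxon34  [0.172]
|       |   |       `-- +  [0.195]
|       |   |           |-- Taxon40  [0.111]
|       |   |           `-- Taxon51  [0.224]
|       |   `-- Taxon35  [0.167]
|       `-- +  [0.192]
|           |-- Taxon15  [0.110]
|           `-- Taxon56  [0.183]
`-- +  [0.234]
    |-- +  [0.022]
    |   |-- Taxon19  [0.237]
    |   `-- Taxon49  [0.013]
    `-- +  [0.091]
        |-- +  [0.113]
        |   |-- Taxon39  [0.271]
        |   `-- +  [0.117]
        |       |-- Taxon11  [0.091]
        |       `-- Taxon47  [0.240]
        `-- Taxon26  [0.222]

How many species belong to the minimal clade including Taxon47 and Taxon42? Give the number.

The MRCA of Taxon47 and Taxon42 is the root, so the clade is the entire tree.
That clade contains 15 terminal taxa: Taxon11, Taxon15, Taxon19, Taxon24, Taxon26, Taxon34, Taxon35, Taxon39, Taxon40, Taxon42, Taxon47, Taxon49, Taxon51, Taxon52, Taxon56.

15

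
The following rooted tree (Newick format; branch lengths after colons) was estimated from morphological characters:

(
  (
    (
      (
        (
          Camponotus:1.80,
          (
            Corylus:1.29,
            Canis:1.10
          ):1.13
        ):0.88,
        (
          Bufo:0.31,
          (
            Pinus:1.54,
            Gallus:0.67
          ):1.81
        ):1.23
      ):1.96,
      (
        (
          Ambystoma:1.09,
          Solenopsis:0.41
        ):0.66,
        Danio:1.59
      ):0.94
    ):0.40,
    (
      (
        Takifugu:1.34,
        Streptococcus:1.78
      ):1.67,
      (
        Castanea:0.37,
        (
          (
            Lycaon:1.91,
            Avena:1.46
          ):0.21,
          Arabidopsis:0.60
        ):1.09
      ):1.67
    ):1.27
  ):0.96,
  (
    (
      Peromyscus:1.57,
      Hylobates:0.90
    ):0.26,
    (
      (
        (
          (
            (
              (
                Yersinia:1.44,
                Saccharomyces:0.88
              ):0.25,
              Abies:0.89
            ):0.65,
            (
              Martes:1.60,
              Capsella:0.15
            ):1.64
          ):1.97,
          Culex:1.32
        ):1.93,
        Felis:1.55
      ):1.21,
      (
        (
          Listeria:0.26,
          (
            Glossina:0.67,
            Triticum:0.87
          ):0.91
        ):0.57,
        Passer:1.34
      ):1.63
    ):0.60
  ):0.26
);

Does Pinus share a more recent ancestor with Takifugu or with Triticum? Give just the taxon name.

The MRCA of Pinus and Takifugu subtends ((((Camponotus,(Corylus,Canis)),(Bufo,(Pinus,Gallus))),((Ambystoma,Solenopsis),Danio)),((Takifugu,Streptococcus),(Castanea,((Lycaon,Avena),Arabidopsis)))) (15 taxa).
The MRCA of Pinus and Triticum is the root, subtending the entire tree (28 taxa).
The first is nested inside the second, so Pinus shares a more recent common ancestor with Takifugu.

Takifugu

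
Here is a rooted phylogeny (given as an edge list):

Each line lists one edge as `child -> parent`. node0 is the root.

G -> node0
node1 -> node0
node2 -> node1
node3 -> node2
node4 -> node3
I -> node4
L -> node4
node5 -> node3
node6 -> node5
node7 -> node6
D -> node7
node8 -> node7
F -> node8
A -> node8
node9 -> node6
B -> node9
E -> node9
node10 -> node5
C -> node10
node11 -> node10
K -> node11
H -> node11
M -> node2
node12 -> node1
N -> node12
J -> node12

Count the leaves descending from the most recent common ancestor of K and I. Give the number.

10

The MRCA of K and I is the node subtending ((I,L),(((D,(F,A)),(B,E)),(C,(K,H)))).
That clade contains 10 terminal taxa: A, B, C, D, E, F, H, I, K, L.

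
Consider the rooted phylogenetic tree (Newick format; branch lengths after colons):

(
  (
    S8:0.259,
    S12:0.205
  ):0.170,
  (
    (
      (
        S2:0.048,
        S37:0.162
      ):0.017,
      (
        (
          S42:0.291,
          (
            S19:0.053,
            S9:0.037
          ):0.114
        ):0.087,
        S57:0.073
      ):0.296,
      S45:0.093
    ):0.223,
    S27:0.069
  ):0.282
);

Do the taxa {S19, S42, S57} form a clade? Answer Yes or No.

No

The MRCA of the listed taxa subtends ((S42,(S19,S9)),S57).
That clade also contains S9, which is not in the proposed group, so the group is not monophyletic.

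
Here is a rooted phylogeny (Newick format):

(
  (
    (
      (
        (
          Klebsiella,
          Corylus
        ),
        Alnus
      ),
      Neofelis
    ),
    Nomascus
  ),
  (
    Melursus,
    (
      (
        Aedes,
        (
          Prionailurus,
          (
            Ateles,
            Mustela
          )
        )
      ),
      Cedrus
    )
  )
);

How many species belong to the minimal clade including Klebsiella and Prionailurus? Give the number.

The MRCA of Klebsiella and Prionailurus is the root, so the clade is the entire tree.
That clade contains 11 terminal taxa: Aedes, Alnus, Ateles, Cedrus, Corylus, Klebsiella, Melursus, Mustela, Neofelis, Nomascus, Prionailurus.

11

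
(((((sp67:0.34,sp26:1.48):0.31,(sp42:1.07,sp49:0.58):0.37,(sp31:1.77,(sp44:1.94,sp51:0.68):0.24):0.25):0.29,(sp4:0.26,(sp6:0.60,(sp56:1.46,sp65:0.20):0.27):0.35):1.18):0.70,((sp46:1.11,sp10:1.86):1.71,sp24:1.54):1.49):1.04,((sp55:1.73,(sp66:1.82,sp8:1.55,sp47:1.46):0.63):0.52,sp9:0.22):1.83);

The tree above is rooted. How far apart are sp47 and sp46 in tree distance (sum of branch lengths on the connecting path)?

9.79

The path runs sp47 → … → MRCA → … → sp46; the MRCA is the root of the tree.
Branch lengths along that path: 1.46 + 0.63 + 0.52 + 1.83 + 1.04 + 1.49 + 1.71 + 1.11 = 9.79.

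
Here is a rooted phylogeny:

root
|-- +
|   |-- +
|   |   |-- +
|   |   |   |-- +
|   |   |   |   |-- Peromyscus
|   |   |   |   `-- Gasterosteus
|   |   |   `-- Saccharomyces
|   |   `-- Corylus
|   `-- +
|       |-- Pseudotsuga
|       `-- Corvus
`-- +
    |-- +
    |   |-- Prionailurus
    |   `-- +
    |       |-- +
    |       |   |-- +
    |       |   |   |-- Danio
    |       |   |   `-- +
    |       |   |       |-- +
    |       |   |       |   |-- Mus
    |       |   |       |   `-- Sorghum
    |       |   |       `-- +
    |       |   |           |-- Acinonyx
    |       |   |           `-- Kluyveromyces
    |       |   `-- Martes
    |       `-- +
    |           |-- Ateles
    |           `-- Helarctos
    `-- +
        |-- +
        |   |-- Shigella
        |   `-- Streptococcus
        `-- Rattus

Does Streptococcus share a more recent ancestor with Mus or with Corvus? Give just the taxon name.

Mus

The MRCA of Streptococcus and Mus subtends ((Prionailurus,(((Danio,((Mus,Sorghum),(Acinonyx,Kluyveromyces))),Martes),(Ateles,Helarctos))),((Shigella,Streptococcus),Rattus)) (12 taxa).
The MRCA of Streptococcus and Corvus is the root, subtending the entire tree (18 taxa).
The first is nested inside the second, so Streptococcus shares a more recent common ancestor with Mus.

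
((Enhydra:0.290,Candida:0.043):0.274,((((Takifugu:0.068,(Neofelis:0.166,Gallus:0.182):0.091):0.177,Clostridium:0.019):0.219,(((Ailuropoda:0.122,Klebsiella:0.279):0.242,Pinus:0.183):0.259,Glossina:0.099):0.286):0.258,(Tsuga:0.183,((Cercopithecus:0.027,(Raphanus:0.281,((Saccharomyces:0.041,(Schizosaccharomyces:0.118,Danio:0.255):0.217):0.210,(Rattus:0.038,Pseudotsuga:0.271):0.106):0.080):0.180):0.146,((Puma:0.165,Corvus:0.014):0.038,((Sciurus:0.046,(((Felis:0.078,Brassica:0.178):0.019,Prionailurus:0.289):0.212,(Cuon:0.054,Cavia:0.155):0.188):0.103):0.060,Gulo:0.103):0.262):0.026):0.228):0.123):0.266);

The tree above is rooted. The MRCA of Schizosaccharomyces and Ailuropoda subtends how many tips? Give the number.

25

The MRCA of Schizosaccharomyces and Ailuropoda is the node subtending ((((Takifugu,(Neofelis,Gallus)),Clostridium),(((Ailuropoda,Klebsiella),Pinus),Glossina)),(Tsuga,((Cercopithecus,(Raphanus,((Saccharomyces,(Schizosaccharomyces,Danio)),(Rattus,Pseudotsuga)))),((Puma,Corvus),((Sciurus,(((Felis,Brassica),Prionailurus),(Cuon,Cavia))),Gulo))))).
That clade contains 25 terminal taxa: Ailuropoda, Brassica, Cavia, Cercopithecus, Clostridium, Corvus, Cuon, Danio, Felis, Gallus, Glossina, Gulo, Klebsiella, Neofelis, Pinus, Prionailurus, Pseudotsuga, Puma, Raphanus, Rattus, Saccharomyces, Schizosaccharomyces, Sciurus, Takifugu, Tsuga.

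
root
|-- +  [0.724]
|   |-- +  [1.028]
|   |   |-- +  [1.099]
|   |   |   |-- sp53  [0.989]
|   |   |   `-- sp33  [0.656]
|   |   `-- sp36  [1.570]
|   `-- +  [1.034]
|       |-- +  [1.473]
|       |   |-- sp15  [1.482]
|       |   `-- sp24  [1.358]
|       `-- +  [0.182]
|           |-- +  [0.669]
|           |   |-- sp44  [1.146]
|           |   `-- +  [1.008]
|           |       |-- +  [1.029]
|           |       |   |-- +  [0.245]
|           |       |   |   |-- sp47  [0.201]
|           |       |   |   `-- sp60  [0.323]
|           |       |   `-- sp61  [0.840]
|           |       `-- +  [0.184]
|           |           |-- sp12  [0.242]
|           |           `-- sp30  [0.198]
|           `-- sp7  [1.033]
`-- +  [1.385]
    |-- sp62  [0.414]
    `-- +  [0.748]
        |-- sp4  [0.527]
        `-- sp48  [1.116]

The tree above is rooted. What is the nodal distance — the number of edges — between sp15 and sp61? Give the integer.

7

The MRCA of sp15 and sp61 is the node subtending ((sp15,sp24),((sp44,(((sp47,sp60),sp61),(sp12,sp30))),sp7)).
From sp15 up to that node: 2 branches. From sp61 up to the same node: 5 branches. Total: 2 + 5 = 7.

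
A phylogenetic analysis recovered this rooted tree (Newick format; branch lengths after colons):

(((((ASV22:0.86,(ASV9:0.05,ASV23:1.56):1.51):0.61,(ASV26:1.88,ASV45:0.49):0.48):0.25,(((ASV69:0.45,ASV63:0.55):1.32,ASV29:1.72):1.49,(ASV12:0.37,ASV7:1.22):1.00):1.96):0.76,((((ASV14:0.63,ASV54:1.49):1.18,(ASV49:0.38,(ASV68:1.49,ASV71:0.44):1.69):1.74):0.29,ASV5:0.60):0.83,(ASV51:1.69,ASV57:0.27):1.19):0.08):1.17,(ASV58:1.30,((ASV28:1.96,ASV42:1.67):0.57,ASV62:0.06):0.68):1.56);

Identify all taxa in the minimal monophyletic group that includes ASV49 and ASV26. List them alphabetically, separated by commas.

Tracing ASV49: it sits inside (ASV49,(ASV68,ASV71)).
Tracing ASV26: it sits inside (ASV26,ASV45).
The smallest clade enclosing both is ((((ASV22,(ASV9,ASV23)),(ASV26,ASV45)),(((ASV69,ASV63),ASV29),(ASV12,ASV7))),((((ASV14,ASV54),(ASV49,(ASV68,ASV71))),ASV5),(ASV51,ASV57))); the answer is its 18 terminal taxa in alphabetical order.

ASV12, ASV14, ASV22, ASV23, ASV26, ASV29, ASV45, ASV49, ASV5, ASV51, ASV54, ASV57, ASV63, ASV68, ASV69, ASV7, ASV71, ASV9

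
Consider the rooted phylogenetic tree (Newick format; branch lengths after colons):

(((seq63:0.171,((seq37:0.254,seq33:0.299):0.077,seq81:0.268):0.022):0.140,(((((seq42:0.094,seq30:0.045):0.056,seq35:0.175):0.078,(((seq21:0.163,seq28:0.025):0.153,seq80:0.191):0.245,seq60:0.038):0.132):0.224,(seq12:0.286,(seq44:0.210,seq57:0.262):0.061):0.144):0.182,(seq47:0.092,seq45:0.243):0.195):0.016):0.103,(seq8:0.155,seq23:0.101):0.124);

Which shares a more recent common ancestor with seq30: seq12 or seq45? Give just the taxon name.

seq12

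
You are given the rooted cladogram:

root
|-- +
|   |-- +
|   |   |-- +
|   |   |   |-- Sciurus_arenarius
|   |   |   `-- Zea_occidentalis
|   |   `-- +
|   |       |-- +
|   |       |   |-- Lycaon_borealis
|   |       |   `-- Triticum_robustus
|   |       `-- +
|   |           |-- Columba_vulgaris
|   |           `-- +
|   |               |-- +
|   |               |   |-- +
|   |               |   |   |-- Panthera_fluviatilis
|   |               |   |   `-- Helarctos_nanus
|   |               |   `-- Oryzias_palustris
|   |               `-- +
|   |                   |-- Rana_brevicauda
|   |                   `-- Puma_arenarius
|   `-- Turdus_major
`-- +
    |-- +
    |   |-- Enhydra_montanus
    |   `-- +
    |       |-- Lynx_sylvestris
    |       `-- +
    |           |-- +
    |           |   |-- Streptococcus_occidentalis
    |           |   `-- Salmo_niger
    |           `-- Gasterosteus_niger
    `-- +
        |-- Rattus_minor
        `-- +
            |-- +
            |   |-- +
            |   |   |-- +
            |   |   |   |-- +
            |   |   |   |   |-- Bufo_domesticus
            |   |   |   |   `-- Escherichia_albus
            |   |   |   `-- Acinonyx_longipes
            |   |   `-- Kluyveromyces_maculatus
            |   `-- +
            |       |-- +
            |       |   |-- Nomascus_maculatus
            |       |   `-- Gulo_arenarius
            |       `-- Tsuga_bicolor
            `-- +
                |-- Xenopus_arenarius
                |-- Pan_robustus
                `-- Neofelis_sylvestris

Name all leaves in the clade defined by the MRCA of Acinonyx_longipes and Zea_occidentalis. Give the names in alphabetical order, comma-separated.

Acinonyx_longipes, Bufo_domesticus, Columba_vulgaris, Enhydra_montanus, Escherichia_albus, Gasterosteus_niger, Gulo_arenarius, Helarctos_nanus, Kluyveromyces_maculatus, Lycaon_borealis, Lynx_sylvestris, Neofelis_sylvestris, Nomascus_maculatus, Oryzias_palustris, Pan_robustus, Panthera_fluviatilis, Puma_arenarius, Rana_brevicauda, Rattus_minor, Salmo_niger, Sciurus_arenarius, Streptococcus_occidentalis, Triticum_robustus, Tsuga_bicolor, Turdus_major, Xenopus_arenarius, Zea_occidentalis

Tracing Acinonyx_longipes: it sits inside ((Bufo_domesticus,Escherichia_albus),Acinonyx_longipes).
Tracing Zea_occidentalis: it sits inside (Sciurus_arenarius,Zea_occidentalis).
The smallest clade enclosing both is the whole tree (their MRCA is the root), so the answer is all 27 tips in alphabetical order.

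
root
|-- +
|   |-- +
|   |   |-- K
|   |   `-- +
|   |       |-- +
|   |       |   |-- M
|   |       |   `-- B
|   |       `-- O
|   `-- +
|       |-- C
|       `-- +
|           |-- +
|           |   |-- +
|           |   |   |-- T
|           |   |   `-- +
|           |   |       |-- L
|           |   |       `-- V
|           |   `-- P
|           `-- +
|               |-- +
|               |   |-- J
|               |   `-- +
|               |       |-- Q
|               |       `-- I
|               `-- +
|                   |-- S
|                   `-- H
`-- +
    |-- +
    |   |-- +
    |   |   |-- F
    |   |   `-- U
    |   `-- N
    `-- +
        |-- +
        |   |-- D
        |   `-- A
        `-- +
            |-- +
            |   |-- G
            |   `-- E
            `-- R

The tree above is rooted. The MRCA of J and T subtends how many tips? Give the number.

9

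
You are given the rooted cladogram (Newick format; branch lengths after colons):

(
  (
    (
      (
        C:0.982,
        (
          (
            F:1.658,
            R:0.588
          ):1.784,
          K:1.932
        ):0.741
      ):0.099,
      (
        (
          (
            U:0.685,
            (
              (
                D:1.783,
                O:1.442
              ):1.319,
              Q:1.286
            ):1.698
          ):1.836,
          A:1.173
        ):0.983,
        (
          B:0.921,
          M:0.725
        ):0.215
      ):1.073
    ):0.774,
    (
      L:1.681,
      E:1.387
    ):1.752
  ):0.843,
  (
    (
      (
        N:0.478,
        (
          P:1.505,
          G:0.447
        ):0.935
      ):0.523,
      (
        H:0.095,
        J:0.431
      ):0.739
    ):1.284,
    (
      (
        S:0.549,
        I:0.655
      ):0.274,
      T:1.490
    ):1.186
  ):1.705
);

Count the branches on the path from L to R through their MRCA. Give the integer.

7

The MRCA of L and R is the node subtending (((C,((F,R),K)),(((U,((D,O),Q)),A),(B,M))),(L,E)).
From L up to that node: 2 branches. From R up to the same node: 5 branches. Total: 2 + 5 = 7.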